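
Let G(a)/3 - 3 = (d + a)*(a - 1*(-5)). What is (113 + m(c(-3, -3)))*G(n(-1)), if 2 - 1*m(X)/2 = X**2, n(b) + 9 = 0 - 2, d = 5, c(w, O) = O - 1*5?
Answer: -1287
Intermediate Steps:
c(w, O) = -5 + O (c(w, O) = O - 5 = -5 + O)
n(b) = -11 (n(b) = -9 + (0 - 2) = -9 - 2 = -11)
m(X) = 4 - 2*X**2
G(a) = 9 + 3*(5 + a)**2 (G(a) = 9 + 3*((5 + a)*(a - 1*(-5))) = 9 + 3*((5 + a)*(a + 5)) = 9 + 3*((5 + a)*(5 + a)) = 9 + 3*(5 + a)**2)
(113 + m(c(-3, -3)))*G(n(-1)) = (113 + (4 - 2*(-5 - 3)**2))*(84 + 3*(-11)**2 + 30*(-11)) = (113 + (4 - 2*(-8)**2))*(84 + 3*121 - 330) = (113 + (4 - 2*64))*(84 + 363 - 330) = (113 + (4 - 128))*117 = (113 - 124)*117 = -11*117 = -1287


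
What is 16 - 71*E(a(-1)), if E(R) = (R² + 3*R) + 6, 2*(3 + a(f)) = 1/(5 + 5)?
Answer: -159811/400 ≈ -399.53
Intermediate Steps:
a(f) = -59/20 (a(f) = -3 + 1/(2*(5 + 5)) = -3 + (½)/10 = -3 + (½)*(⅒) = -3 + 1/20 = -59/20)
E(R) = 6 + R² + 3*R
16 - 71*E(a(-1)) = 16 - 71*(6 + (-59/20)² + 3*(-59/20)) = 16 - 71*(6 + 3481/400 - 177/20) = 16 - 71*2341/400 = 16 - 166211/400 = -159811/400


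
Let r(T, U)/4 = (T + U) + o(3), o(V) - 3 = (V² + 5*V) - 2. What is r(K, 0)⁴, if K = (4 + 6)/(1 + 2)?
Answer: 13363360000/81 ≈ 1.6498e+8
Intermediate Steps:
o(V) = 1 + V² + 5*V (o(V) = 3 + ((V² + 5*V) - 2) = 3 + (-2 + V² + 5*V) = 1 + V² + 5*V)
K = 10/3 ≈ 3.3333
r(T, U) = 100 + 4*T + 4*U (r(T, U) = 4*((T + U) + (1 + 3² + 5*3)) = 4*((T + U) + (1 + 9 + 15)) = 4*((T + U) + 25) = 4*(25 + T + U) = 100 + 4*T + 4*U)
r(K, 0)⁴ = (100 + 4*(10/3) + 4*0)⁴ = (100 + 40/3 + 0)⁴ = (340/3)⁴ = 13363360000/81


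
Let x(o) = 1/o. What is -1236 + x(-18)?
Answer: -22249/18 ≈ -1236.1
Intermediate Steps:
-1236 + x(-18) = -1236 + 1/(-18) = -1236 - 1/18 = -22249/18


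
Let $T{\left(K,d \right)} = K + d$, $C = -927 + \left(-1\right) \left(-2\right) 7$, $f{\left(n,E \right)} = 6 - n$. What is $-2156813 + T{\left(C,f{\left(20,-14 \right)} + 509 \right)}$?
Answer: $-2157231$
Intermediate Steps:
$C = -913$ ($C = -927 + 2 \cdot 7 = -927 + 14 = -913$)
$-2156813 + T{\left(C,f{\left(20,-14 \right)} + 509 \right)} = -2156813 + \left(-913 + \left(\left(6 - 20\right) + 509\right)\right) = -2156813 + \left(-913 + \left(-14 + 509\right)\right) = -2156813 + \left(-913 + 495\right) = -2156813 - 418 = -2157231$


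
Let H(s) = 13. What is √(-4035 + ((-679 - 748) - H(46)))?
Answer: 5*I*√219 ≈ 73.993*I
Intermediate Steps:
√(-4035 + ((-679 - 748) - H(46))) = √(-4035 + ((-679 - 748) - 1*13)) = √(-4035 + (-1427 - 13)) = √(-4035 - 1440) = √(-5475) = 5*I*√219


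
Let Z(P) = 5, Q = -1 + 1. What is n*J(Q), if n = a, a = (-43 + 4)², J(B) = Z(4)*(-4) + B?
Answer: -30420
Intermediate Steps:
Q = 0
J(B) = -20 + B (J(B) = 5*(-4) + B = -20 + B)
a = 1521 (a = (-39)² = 1521)
n = 1521
n*J(Q) = 1521*(-20 + 0) = 1521*(-20) = -30420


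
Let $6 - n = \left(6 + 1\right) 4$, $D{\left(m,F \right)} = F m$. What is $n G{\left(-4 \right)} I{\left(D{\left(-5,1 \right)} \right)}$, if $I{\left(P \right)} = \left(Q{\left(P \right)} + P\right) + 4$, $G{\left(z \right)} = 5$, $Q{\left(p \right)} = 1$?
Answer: $0$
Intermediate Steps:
$n = -22$ ($n = 6 - \left(6 + 1\right) 4 = 6 - 7 \cdot 4 = 6 - 28 = -22$)
$I{\left(P \right)} = 5 + P$ ($I{\left(P \right)} = \left(1 + P\right) + 4 = 5 + P$)
$n G{\left(-4 \right)} I{\left(D{\left(-5,1 \right)} \right)} = \left(-22\right) 5 \left(5 + 1 \left(-5\right)\right) = - 110 \left(5 - 5\right) = \left(-110\right) 0 = 0$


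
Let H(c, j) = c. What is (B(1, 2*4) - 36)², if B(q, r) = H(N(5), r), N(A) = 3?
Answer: 1089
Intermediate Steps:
B(q, r) = 3
(B(1, 2*4) - 36)² = (3 - 36)² = (-33)² = 1089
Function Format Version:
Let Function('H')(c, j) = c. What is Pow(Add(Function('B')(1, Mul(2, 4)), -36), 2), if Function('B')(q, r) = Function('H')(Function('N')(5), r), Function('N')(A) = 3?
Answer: 1089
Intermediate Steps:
Function('B')(q, r) = 3
Pow(Add(Function('B')(1, Mul(2, 4)), -36), 2) = Pow(Add(3, -36), 2) = Pow(-33, 2) = 1089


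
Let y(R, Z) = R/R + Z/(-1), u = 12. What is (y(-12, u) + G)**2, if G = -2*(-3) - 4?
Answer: 81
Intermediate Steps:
y(R, Z) = 1 - Z (y(R, Z) = 1 + Z*(-1) = 1 - Z)
G = 2 (G = 6 - 4 = 2)
(y(-12, u) + G)**2 = ((1 - 1*12) + 2)**2 = ((1 - 12) + 2)**2 = (-11 + 2)**2 = (-9)**2 = 81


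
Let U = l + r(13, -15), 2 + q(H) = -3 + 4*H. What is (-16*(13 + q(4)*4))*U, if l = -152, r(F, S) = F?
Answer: 126768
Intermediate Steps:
q(H) = -5 + 4*H (q(H) = -2 + (-3 + 4*H) = -5 + 4*H)
U = -139 (U = -152 + 13 = -139)
(-16*(13 + q(4)*4))*U = -16*(13 + (-5 + 4*4)*4)*(-139) = -16*(13 + (-5 + 16)*4)*(-139) = -16*(13 + 11*4)*(-139) = -16*(13 + 44)*(-139) = -16*57*(-139) = -912*(-139) = 126768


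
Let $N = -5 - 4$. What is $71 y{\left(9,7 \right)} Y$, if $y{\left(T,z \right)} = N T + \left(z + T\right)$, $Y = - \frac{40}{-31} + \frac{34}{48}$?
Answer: $- \frac{6862505}{744} \approx -9223.8$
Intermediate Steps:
$N = -9$ ($N = -5 - 4 = -9$)
$Y = \frac{1487}{744}$ ($Y = \left(-40\right) \left(- \frac{1}{31}\right) + 34 \cdot \frac{1}{48} = \frac{40}{31} + \frac{17}{24} = \frac{1487}{744} \approx 1.9987$)
$y{\left(T,z \right)} = z - 8 T$ ($y{\left(T,z \right)} = - 9 T + \left(z + T\right) = - 9 T + \left(T + z\right) = z - 8 T$)
$71 y{\left(9,7 \right)} Y = 71 \left(7 - 72\right) \frac{1487}{744} = 71 \left(-65\right) \frac{1487}{744} = \left(-4615\right) \frac{1487}{744} = - \frac{6862505}{744}$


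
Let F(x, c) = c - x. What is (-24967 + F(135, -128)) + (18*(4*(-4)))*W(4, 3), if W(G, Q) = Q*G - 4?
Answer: -27534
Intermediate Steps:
W(G, Q) = -4 + G*Q (W(G, Q) = G*Q - 4 = -4 + G*Q)
(-24967 + F(135, -128)) + (18*(4*(-4)))*W(4, 3) = (-24967 + (-128 - 1*135)) + (18*(4*(-4)))*(-4 + 4*3) = (-24967 + (-128 - 135)) + (18*(-16))*(-4 + 12) = (-24967 - 263) - 288*8 = -25230 - 2304 = -27534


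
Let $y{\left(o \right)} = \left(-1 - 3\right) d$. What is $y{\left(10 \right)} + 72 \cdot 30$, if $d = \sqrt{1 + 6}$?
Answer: $2160 - 4 \sqrt{7} \approx 2149.4$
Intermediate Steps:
$d = \sqrt{7} \approx 2.6458$
$y{\left(o \right)} = - 4 \sqrt{7}$ ($y{\left(o \right)} = \left(-1 - 3\right) \sqrt{7} = - 4 \sqrt{7}$)
$y{\left(10 \right)} + 72 \cdot 30 = - 4 \sqrt{7} + 72 \cdot 30 = - 4 \sqrt{7} + 2160 = 2160 - 4 \sqrt{7}$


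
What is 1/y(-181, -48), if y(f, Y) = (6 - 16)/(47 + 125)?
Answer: -86/5 ≈ -17.200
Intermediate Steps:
y(f, Y) = -5/86 (y(f, Y) = -10/172 = -10*1/172 = -5/86)
1/y(-181, -48) = 1/(-5/86) = -86/5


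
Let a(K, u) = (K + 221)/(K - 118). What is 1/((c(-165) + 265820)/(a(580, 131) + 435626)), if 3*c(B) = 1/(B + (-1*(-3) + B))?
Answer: 65812024251/40158490526 ≈ 1.6388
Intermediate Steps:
a(K, u) = (221 + K)/(-118 + K)
c(B) = 1/(3*(3 + 2*B)) (c(B) = 1/(3*(B + (-1*(-3) + B))) = 1/(3*(B + (3 + B))) = 1/(3*(3 + 2*B)))
1/((c(-165) + 265820)/(a(580, 131) + 435626)) = 1/((1/(3*(3 + 2*(-165))) + 265820)/((221 + 580)/(-118 + 580) + 435626)) = 1/((1/(3*(3 - 330)) + 265820)/(801/462 + 435626)) = 1/(((1/3)/(-327) + 265820)/((1/462)*801 + 435626)) = 1/(((1/3)*(-1/327) + 265820)/(267/154 + 435626)) = 1/((-1/981 + 265820)/(67086671/154)) = 1/((260769419/981)*(154/67086671)) = 1/(40158490526/65812024251) = 65812024251/40158490526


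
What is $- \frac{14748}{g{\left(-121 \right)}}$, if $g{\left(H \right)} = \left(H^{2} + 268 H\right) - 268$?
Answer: $\frac{14748}{18055} \approx 0.81684$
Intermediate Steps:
$g{\left(H \right)} = -268 + H^{2} + 268 H$
$- \frac{14748}{g{\left(-121 \right)}} = - \frac{14748}{-268 + \left(-121\right)^{2} + 268 \left(-121\right)} = - \frac{14748}{-268 + 14641 - 32428} = - \frac{14748}{-18055} = \left(-14748\right) \left(- \frac{1}{18055}\right) = \frac{14748}{18055}$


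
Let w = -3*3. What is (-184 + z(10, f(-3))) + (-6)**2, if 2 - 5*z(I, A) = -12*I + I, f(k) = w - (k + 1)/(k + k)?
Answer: -628/5 ≈ -125.60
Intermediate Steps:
w = -9
f(k) = -9 - (1 + k)/(2*k) (f(k) = -9 - (k + 1)/(k + k) = -9 - (1 + k)/(2*k))
z(I, A) = 2/5 + 11*I/5 (z(I, A) = 2/5 - (-12*I + I)/5 = 2/5 - (-11)*I/5 = 2/5 + 11*I/5)
(-184 + z(10, f(-3))) + (-6)**2 = (-184 + (2/5 + (11/5)*10)) + (-6)**2 = (-184 + (2/5 + 22)) + 36 = (-184 + 112/5) + 36 = -808/5 + 36 = -628/5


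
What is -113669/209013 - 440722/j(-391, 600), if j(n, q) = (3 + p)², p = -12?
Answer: -30708611525/5643351 ≈ -5441.6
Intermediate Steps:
j(n, q) = 81 (j(n, q) = (3 - 12)² = (-9)² = 81)
-113669/209013 - 440722/j(-391, 600) = -113669/209013 - 440722/81 = -30708611525/5643351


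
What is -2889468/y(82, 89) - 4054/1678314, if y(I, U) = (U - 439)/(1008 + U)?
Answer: 1329957437859361/146852475 ≈ 9.0564e+6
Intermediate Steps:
y(I, U) = (-439 + U)/(1008 + U)
-2889468/y(82, 89) - 4054/1678314 = -2889468*(1008 + 89)/(-439 + 89) - 4054/1678314 = -2889468/(-350/1097) - 4054*1/1678314 = -2889468/((1/1097)*(-350)) - 2027/839157 = -2889468/(-350/1097) - 2027/839157 = -2889468*(-1097/350) - 2027/839157 = 1584873198/175 - 2027/839157 = 1329957437859361/146852475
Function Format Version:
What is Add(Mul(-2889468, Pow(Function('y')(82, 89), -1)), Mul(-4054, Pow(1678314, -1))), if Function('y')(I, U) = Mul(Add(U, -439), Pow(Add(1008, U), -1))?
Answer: Rational(1329957437859361, 146852475) ≈ 9.0564e+6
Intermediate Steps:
Function('y')(I, U) = Mul(Pow(Add(1008, U), -1), Add(-439, U)) (Function('y')(I, U) = Mul(Add(-439, U), Pow(Add(1008, U), -1)) = Mul(Pow(Add(1008, U), -1), Add(-439, U)))
Add(Mul(-2889468, Pow(Function('y')(82, 89), -1)), Mul(-4054, Pow(1678314, -1))) = Add(Mul(-2889468, Pow(Mul(Pow(Add(1008, 89), -1), Add(-439, 89)), -1)), Mul(-4054, Pow(1678314, -1))) = Add(Mul(-2889468, Pow(Mul(Pow(1097, -1), -350), -1)), Mul(-4054, Rational(1, 1678314))) = Add(Mul(-2889468, Pow(Mul(Rational(1, 1097), -350), -1)), Rational(-2027, 839157)) = Add(Mul(-2889468, Pow(Rational(-350, 1097), -1)), Rational(-2027, 839157)) = Add(Mul(-2889468, Rational(-1097, 350)), Rational(-2027, 839157)) = Add(Rational(1584873198, 175), Rational(-2027, 839157)) = Rational(1329957437859361, 146852475)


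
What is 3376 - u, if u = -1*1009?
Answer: 4385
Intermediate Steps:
u = -1009
3376 - u = 3376 - 1*(-1009) = 3376 + 1009 = 4385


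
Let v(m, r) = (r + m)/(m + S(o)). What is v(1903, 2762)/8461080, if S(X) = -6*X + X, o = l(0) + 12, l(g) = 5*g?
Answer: 311/1039584696 ≈ 2.9916e-7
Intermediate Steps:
o = 12 (o = 5*0 + 12 = 0 + 12 = 12)
S(X) = -5*X
v(m, r) = (m + r)/(-60 + m) (v(m, r) = (r + m)/(m - 5*12) = (m + r)/(m - 60) = (m + r)/(-60 + m))
v(1903, 2762)/8461080 = ((1903 + 2762)/(-60 + 1903))/8461080 = (4665/1843)*(1/8461080) = 311/1039584696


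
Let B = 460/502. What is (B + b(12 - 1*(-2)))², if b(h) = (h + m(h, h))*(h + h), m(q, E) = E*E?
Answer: 2178900732100/63001 ≈ 3.4585e+7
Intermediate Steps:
m(q, E) = E²
b(h) = 2*h*(h + h²) (b(h) = (h + h²)*(h + h) = (h + h²)*(2*h) = 2*h*(h + h²))
B = 230/251 (B = 460*(1/502) = 230/251 ≈ 0.91633)
(B + b(12 - 1*(-2)))² = (230/251 + 2*(12 - 1*(-2))²*(1 + (12 - 1*(-2))))² = (230/251 + 2*(12 + 2)²*(1 + (12 + 2)))² = (230/251 + 2*14²*(1 + 14))² = (230/251 + 2*196*15)² = (230/251 + 5880)² = (1476110/251)² = 2178900732100/63001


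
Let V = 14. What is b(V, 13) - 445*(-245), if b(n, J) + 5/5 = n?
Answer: 109038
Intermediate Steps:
b(n, J) = -1 + n
b(V, 13) - 445*(-245) = (-1 + 14) - 445*(-245) = 13 + 109025 = 109038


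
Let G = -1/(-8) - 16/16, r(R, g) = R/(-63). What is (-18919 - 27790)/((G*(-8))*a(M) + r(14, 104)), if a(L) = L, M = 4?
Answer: -420381/250 ≈ -1681.5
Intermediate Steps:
r(R, g) = -R/63 (r(R, g) = R*(-1/63) = -R/63)
G = -7/8 (G = -1*(-1/8) - 16*1/16 = 1/8 - 1 = -7/8 ≈ -0.87500)
(-18919 - 27790)/((G*(-8))*a(M) + r(14, 104)) = (-18919 - 27790)/(-7/8*(-8)*4 - 1/63*14) = -46709/(7*4 - 2/9) = -46709/(28 - 2/9) = -46709/250/9 = -46709*9/250 = -420381/250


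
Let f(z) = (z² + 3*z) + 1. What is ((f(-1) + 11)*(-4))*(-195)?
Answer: 7800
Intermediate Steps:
f(z) = 1 + z² + 3*z
((f(-1) + 11)*(-4))*(-195) = (((1 + (-1)² + 3*(-1)) + 11)*(-4))*(-195) = (((1 + 1 - 3) + 11)*(-4))*(-195) = ((-1 + 11)*(-4))*(-195) = (10*(-4))*(-195) = -40*(-195) = 7800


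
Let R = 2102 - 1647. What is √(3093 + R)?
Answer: 2*√887 ≈ 59.565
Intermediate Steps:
R = 455
√(3093 + R) = √(3093 + 455) = √3548 = 2*√887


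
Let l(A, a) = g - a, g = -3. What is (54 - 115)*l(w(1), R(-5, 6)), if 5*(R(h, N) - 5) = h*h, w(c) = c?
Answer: 793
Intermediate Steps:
R(h, N) = 5 + h²/5 (R(h, N) = 5 + (h*h)/5 = 5 + h²/5)
l(A, a) = -3 - a
(54 - 115)*l(w(1), R(-5, 6)) = (54 - 115)*(-3 - (5 + (⅕)*(-5)²)) = -61*(-3 - (5 + (⅕)*25)) = -61*(-3 - (5 + 5)) = -61*(-3 - 1*10) = -61*(-3 - 10) = -61*(-13) = 793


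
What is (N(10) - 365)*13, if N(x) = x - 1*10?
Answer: -4745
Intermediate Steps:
N(x) = -10 + x (N(x) = x - 10 = -10 + x)
(N(10) - 365)*13 = ((-10 + 10) - 365)*13 = (0 - 365)*13 = -365*13 = -4745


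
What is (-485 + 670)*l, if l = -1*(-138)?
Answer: 25530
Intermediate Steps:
l = 138
(-485 + 670)*l = (-485 + 670)*138 = 185*138 = 25530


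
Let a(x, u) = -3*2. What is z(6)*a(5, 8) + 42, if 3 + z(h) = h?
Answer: 24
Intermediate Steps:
z(h) = -3 + h
a(x, u) = -6
z(6)*a(5, 8) + 42 = (-3 + 6)*(-6) + 42 = 3*(-6) + 42 = -18 + 42 = 24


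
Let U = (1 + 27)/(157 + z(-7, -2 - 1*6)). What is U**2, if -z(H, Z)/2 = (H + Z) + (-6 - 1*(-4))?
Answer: 784/36481 ≈ 0.021491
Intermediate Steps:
z(H, Z) = 4 - 2*H - 2*Z (z(H, Z) = -2*((H + Z) + (-6 - 1*(-4))) = -2*((H + Z) + (-6 + 4)) = -2*((H + Z) - 2) = -2*(-2 + H + Z) = 4 - 2*H - 2*Z)
U = 28/191 (U = (1 + 27)/(157 + (4 - 2*(-7) - 2*(-2 - 1*6))) = 28/(157 + (4 + 14 - 2*(-2 - 6))) = 28/(157 + (4 + 14 - 2*(-8))) = 28/(157 + (4 + 14 + 16)) = 28/(157 + 34) = 28/191 ≈ 0.14660)
U**2 = (28/191)**2 = 784/36481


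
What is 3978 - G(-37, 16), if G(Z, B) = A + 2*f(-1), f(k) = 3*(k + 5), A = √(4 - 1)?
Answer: 3954 - √3 ≈ 3952.3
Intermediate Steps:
A = √3 ≈ 1.7320
f(k) = 15 + 3*k (f(k) = 3*(5 + k) = 15 + 3*k)
G(Z, B) = 24 + √3 (G(Z, B) = √3 + 2*(15 + 3*(-1)) = √3 + 2*(15 - 3) = √3 + 2*12 = √3 + 24 = 24 + √3)
3978 - G(-37, 16) = 3978 - (24 + √3) = 3978 + (-24 - √3) = 3954 - √3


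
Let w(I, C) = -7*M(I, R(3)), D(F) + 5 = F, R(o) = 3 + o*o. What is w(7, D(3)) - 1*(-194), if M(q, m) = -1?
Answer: 201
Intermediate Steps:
R(o) = 3 + o²
D(F) = -5 + F
w(I, C) = 7 (w(I, C) = -7*(-1) = 7)
w(7, D(3)) - 1*(-194) = 7 - 1*(-194) = 7 + 194 = 201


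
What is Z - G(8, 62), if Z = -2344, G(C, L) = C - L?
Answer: -2290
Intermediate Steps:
Z - G(8, 62) = -2344 - (8 - 1*62) = -2344 - (8 - 62) = -2344 - 1*(-54) = -2344 + 54 = -2290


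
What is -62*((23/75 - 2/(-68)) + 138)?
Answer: -10935467/1275 ≈ -8576.8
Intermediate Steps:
-62*((23/75 - 2/(-68)) + 138) = -62*((23*(1/75) - 2*(-1/68)) + 138) = -62*((23/75 + 1/34) + 138) = -62*(857/2550 + 138) = -62*352757/2550 = -10935467/1275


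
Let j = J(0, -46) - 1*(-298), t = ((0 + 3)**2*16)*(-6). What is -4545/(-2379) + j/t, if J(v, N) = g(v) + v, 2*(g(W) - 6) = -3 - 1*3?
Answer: 1070267/685152 ≈ 1.5621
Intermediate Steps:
g(W) = 3 (g(W) = 6 + (-3 - 1*3)/2 = 6 + (-3 - 3)/2 = 6 + (1/2)*(-6) = 6 - 3 = 3)
J(v, N) = 3 + v
t = -864 (t = (3**2*16)*(-6) = (9*16)*(-6) = 144*(-6) = -864)
j = 301 (j = (3 + 0) - 1*(-298) = 3 + 298 = 301)
-4545/(-2379) + j/t = -4545/(-2379) + 301/(-864) = -4545*(-1/2379) + 301*(-1/864) = 1515/793 - 301/864 = 1070267/685152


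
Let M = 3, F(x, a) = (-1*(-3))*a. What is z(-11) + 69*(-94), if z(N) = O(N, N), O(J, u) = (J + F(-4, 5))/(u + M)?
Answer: -12973/2 ≈ -6486.5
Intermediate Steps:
F(x, a) = 3*a
O(J, u) = (15 + J)/(3 + u) (O(J, u) = (J + 3*5)/(u + 3) = (J + 15)/(3 + u) = (15 + J)/(3 + u))
z(N) = (15 + N)/(3 + N)
z(-11) + 69*(-94) = (15 - 11)/(3 - 11) + 69*(-94) = 4/(-8) - 6486 = -⅛*4 - 6486 = -½ - 6486 = -12973/2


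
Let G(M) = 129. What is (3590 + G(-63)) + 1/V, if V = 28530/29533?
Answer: 106132603/28530 ≈ 3720.0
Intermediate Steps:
V = 28530/29533 (V = 28530*(1/29533) = 28530/29533 ≈ 0.96604)
(3590 + G(-63)) + 1/V = (3590 + 129) + 1/(28530/29533) = 3719 + 29533/28530 = 106132603/28530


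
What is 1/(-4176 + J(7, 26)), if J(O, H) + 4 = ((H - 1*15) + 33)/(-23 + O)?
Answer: -4/16731 ≈ -0.00023908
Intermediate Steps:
J(O, H) = -4 + (18 + H)/(-23 + O) (J(O, H) = -4 + ((H - 1*15) + 33)/(-23 + O) = -4 + ((H - 15) + 33)/(-23 + O) = -4 + ((-15 + H) + 33)/(-23 + O) = -4 + (18 + H)/(-23 + O))
1/(-4176 + J(7, 26)) = 1/(-4176 + (110 + 26 - 4*7)/(-23 + 7)) = 1/(-4176 + (110 + 26 - 28)/(-16)) = 1/(-4176 - 1/16*108) = 1/(-4176 - 27/4) = 1/(-16731/4) = -4/16731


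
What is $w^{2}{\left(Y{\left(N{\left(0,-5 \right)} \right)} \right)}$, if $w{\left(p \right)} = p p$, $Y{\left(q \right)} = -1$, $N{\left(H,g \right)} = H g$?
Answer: $1$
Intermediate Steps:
$w{\left(p \right)} = p^{2}$
$w^{2}{\left(Y{\left(N{\left(0,-5 \right)} \right)} \right)} = \left(\left(-1\right)^{2}\right)^{2} = 1^{2} = 1$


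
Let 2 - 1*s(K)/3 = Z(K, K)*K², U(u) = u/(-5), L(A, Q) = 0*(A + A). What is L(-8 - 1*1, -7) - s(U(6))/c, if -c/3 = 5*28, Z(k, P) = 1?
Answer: 1/250 ≈ 0.0040000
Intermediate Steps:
L(A, Q) = 0 (L(A, Q) = 0*(2*A) = 0)
c = -420 (c = -15*28 = -3*140 = -420)
U(u) = -u/5 (U(u) = u*(-⅕) = -u/5)
s(K) = 6 - 3*K²
L(-8 - 1*1, -7) - s(U(6))/c = 0 - (6 - 3*(-⅕*6)²)/(-420) = 0 - (6 - 3*(-6/5)²)*(-1)/420 = 0 - (6 - 3*36/25)*(-1)/420 = 0 - (6 - 108/25)*(-1)/420 = 0 - 42*(-1)/(25*420) = 0 - 1*(-1/250) = 0 + 1/250 = 1/250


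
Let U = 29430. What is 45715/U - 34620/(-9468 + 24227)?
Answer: -68831783/86871474 ≈ -0.79234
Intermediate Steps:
45715/U - 34620/(-9468 + 24227) = 45715/29430 - 34620/(-9468 + 24227) = 45715*(1/29430) - 34620/14759 = 9143/5886 - 34620*1/14759 = 9143/5886 - 34620/14759 = -68831783/86871474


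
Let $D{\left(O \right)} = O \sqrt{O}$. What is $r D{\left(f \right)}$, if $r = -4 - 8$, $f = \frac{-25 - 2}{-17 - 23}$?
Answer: $- \frac{243 \sqrt{30}}{200} \approx -6.6548$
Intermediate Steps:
$f = \frac{27}{40}$ ($f = - \frac{27}{-40} = \left(-27\right) \left(- \frac{1}{40}\right) = \frac{27}{40} \approx 0.675$)
$D{\left(O \right)} = O^{\frac{3}{2}}$
$r = -12$ ($r = -4 - 8 = -12$)
$r D{\left(f \right)} = - 12 \left(\frac{27}{40}\right)^{\frac{3}{2}} = - 12 \frac{81 \sqrt{30}}{800} = - \frac{243 \sqrt{30}}{200}$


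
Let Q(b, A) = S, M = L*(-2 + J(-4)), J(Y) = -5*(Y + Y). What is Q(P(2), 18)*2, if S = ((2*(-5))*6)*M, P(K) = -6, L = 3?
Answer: -13680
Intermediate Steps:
J(Y) = -10*Y
M = 114 (M = 3*(-2 - 10*(-4)) = 3*(-2 + 40) = 3*38 = 114)
S = -6840 (S = ((2*(-5))*6)*114 = -10*6*114 = -60*114 = -6840)
Q(b, A) = -6840
Q(P(2), 18)*2 = -6840*2 = -13680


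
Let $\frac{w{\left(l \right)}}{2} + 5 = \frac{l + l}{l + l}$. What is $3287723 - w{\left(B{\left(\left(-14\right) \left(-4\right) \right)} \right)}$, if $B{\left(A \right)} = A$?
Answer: $3287731$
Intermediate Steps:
$w{\left(l \right)} = -8$ ($w{\left(l \right)} = -10 + 2 \frac{l + l}{l + l} = -10 + 2 \frac{2 l}{2 l} = -10 + 2 \cdot 2 l \frac{1}{2 l} = -10 + 2 \cdot 1 = -10 + 2 = -8$)
$3287723 - w{\left(B{\left(\left(-14\right) \left(-4\right) \right)} \right)} = 3287723 - -8 = 3287723 + 8 = 3287731$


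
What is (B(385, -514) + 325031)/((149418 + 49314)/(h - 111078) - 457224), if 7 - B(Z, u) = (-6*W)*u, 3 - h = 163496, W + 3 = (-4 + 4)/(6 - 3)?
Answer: -15297723265/20923441606 ≈ -0.73113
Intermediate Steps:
W = -3 (W = -3 + (-4 + 4)/(6 - 3) = -3 + 0/3 = -3 + 0*(⅓) = -3 + 0 = -3)
h = -163493 (h = 3 - 1*163496 = 3 - 163496 = -163493)
B(Z, u) = 7 - 18*u (B(Z, u) = 7 - (-6*(-3))*u = 7 - 18*u)
(B(385, -514) + 325031)/((149418 + 49314)/(h - 111078) - 457224) = ((7 - 18*(-514)) + 325031)/((149418 + 49314)/(-163493 - 111078) - 457224) = ((7 + 9252) + 325031)/(198732/(-274571) - 457224) = (9259 + 325031)/(198732*(-1/274571) - 457224) = 334290/(-198732/274571 - 457224) = 334290/(-125540649636/274571) = 334290*(-274571/125540649636) = -15297723265/20923441606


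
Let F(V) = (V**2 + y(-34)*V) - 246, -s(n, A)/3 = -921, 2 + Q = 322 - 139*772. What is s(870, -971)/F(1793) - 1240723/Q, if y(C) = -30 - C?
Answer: 444180661241/38299029300 ≈ 11.598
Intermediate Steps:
Q = -106988 (Q = -2 + (322 - 139*772) = -2 + (322 - 107308) = -2 - 106986 = -106988)
s(n, A) = 2763 (s(n, A) = -3*(-921) = 2763)
F(V) = -246 + V**2 + 4*V (F(V) = (V**2 + (-30 - 1*(-34))*V) - 246 = (V**2 + (-30 + 34)*V) - 246 = (V**2 + 4*V) - 246 = -246 + V**2 + 4*V)
s(870, -971)/F(1793) - 1240723/Q = 2763/(-246 + 1793**2 + 4*1793) - 1240723/(-106988) = 2763/(-246 + 3214849 + 7172) - 1240723*(-1/106988) = 2763/3221775 + 1240723/106988 = 2763*(1/3221775) + 1240723/106988 = 307/357975 + 1240723/106988 = 444180661241/38299029300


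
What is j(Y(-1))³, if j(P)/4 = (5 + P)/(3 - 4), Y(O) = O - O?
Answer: -8000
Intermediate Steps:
Y(O) = 0
j(P) = -20 - 4*P (j(P) = 4*((5 + P)/(3 - 4)) = 4*((5 + P)/(-1)) = 4*((5 + P)*(-1)) = 4*(-5 - P) = -20 - 4*P)
j(Y(-1))³ = (-20 - 4*0)³ = (-20 + 0)³ = (-20)³ = -8000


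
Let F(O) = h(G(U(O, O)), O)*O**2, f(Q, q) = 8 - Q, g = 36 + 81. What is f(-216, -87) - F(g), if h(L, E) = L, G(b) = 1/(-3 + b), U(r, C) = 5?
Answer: -13241/2 ≈ -6620.5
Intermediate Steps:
g = 117
F(O) = O**2/2 (F(O) = O**2/(-3 + 5) = O**2/2)
f(-216, -87) - F(g) = (8 - 1*(-216)) - 117**2/2 = (8 + 216) - 13689/2 = 224 - 1*13689/2 = 224 - 13689/2 = -13241/2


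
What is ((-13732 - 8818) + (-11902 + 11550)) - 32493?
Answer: -55395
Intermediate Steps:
((-13732 - 8818) + (-11902 + 11550)) - 32493 = (-22550 - 352) - 32493 = -22902 - 32493 = -55395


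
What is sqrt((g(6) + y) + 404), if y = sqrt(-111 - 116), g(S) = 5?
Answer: sqrt(409 + I*sqrt(227)) ≈ 20.227 + 0.3724*I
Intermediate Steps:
y = I*sqrt(227) (y = sqrt(-227) = I*sqrt(227) ≈ 15.067*I)
sqrt((g(6) + y) + 404) = sqrt((5 + I*sqrt(227)) + 404) = sqrt(409 + I*sqrt(227))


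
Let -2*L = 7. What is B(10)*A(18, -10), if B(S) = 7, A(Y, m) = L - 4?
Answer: -105/2 ≈ -52.500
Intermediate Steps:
L = -7/2 (L = -1/2*7 = -7/2 ≈ -3.5000)
A(Y, m) = -15/2 (A(Y, m) = -7/2 - 4 = -15/2)
B(10)*A(18, -10) = 7*(-15/2) = -105/2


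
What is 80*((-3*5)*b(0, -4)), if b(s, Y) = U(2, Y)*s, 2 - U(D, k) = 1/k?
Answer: 0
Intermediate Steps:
U(D, k) = 2 - 1/k
b(s, Y) = s*(2 - 1/Y) (b(s, Y) = (2 - 1/Y)*s = s*(2 - 1/Y))
80*((-3*5)*b(0, -4)) = 80*((-3*5)*(2*0 - 1*0/(-4))) = 80*(-15*(0 - 1*0*(-1/4))) = 80*(-15*(0 + 0)) = 80*(-15*0) = 80*0 = 0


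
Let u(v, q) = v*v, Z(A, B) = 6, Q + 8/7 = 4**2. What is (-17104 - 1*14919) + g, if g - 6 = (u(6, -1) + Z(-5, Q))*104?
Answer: -27649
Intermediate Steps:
Q = 104/7 (Q = -8/7 + 4**2 = -8/7 + 16 = 104/7 ≈ 14.857)
u(v, q) = v**2
g = 4374 (g = 6 + (6**2 + 6)*104 = 6 + (36 + 6)*104 = 6 + 42*104 = 6 + 4368 = 4374)
(-17104 - 1*14919) + g = (-17104 - 1*14919) + 4374 = (-17104 - 14919) + 4374 = -32023 + 4374 = -27649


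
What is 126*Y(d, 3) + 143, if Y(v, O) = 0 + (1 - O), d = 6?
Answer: -109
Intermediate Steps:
Y(v, O) = 1 - O
126*Y(d, 3) + 143 = 126*(1 - 1*3) + 143 = 126*(1 - 3) + 143 = 126*(-2) + 143 = -252 + 143 = -109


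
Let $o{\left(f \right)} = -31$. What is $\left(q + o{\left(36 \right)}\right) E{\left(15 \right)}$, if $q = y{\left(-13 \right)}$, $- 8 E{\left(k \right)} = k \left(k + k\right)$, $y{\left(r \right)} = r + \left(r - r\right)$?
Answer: $2475$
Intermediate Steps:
$y{\left(r \right)} = r$ ($y{\left(r \right)} = r + 0 = r$)
$E{\left(k \right)} = - \frac{k^{2}}{4}$ ($E{\left(k \right)} = - \frac{k \left(k + k\right)}{8} = - \frac{k 2 k}{8} = - \frac{2 k^{2}}{8} = - \frac{k^{2}}{4}$)
$q = -13$
$\left(q + o{\left(36 \right)}\right) E{\left(15 \right)} = \left(-13 - 31\right) \left(- \frac{15^{2}}{4}\right) = - 44 \left(\left(- \frac{1}{4}\right) 225\right) = \left(-44\right) \left(- \frac{225}{4}\right) = 2475$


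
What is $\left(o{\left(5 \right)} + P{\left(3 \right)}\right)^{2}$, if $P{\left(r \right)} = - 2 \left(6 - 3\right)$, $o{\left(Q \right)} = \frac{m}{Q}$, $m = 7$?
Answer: $\frac{529}{25} \approx 21.16$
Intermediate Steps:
$o{\left(Q \right)} = \frac{7}{Q}$
$P{\left(r \right)} = -6$ ($P{\left(r \right)} = \left(-2\right) 3 = -6$)
$\left(o{\left(5 \right)} + P{\left(3 \right)}\right)^{2} = \left(\frac{7}{5} - 6\right)^{2} = \left(- \frac{23}{5}\right)^{2} = \frac{529}{25}$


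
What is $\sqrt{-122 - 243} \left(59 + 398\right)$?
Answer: $457 i \sqrt{365} \approx 8731.0 i$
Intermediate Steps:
$\sqrt{-122 - 243} \left(59 + 398\right) = \sqrt{-365} \cdot 457 = i \sqrt{365} \cdot 457 = 457 i \sqrt{365}$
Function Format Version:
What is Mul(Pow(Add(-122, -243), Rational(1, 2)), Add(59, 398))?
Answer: Mul(457, I, Pow(365, Rational(1, 2))) ≈ Mul(8731.0, I)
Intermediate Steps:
Mul(Pow(Add(-122, -243), Rational(1, 2)), Add(59, 398)) = Mul(Pow(-365, Rational(1, 2)), 457) = Mul(Mul(I, Pow(365, Rational(1, 2))), 457) = Mul(457, I, Pow(365, Rational(1, 2)))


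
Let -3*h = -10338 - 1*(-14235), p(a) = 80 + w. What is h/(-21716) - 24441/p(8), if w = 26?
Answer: -265311531/1150948 ≈ -230.52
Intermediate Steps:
p(a) = 106 (p(a) = 80 + 26 = 106)
h = -1299 (h = -(-10338 - 1*(-14235))/3 = -(-10338 + 14235)/3 = -⅓*3897 = -1299)
h/(-21716) - 24441/p(8) = -1299/(-21716) - 24441/106 = -1299*(-1/21716) - 24441*1/106 = 1299/21716 - 24441/106 = -265311531/1150948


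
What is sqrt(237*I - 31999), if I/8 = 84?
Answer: sqrt(127265) ≈ 356.74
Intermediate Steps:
I = 672 (I = 8*84 = 672)
sqrt(237*I - 31999) = sqrt(237*672 - 31999) = sqrt(159264 - 31999) = sqrt(127265)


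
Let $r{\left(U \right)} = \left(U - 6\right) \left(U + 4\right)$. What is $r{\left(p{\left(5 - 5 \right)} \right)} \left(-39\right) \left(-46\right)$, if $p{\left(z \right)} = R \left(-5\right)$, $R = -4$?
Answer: $602784$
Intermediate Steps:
$p{\left(z \right)} = 20$ ($p{\left(z \right)} = \left(-4\right) \left(-5\right) = 20$)
$r{\left(U \right)} = \left(-6 + U\right) \left(4 + U\right)$
$r{\left(p{\left(5 - 5 \right)} \right)} \left(-39\right) \left(-46\right) = \left(-24 + 20^{2} - 40\right) \left(-39\right) \left(-46\right) = \left(-24 + 400 - 40\right) \left(-39\right) \left(-46\right) = 336 \left(-39\right) \left(-46\right) = \left(-13104\right) \left(-46\right) = 602784$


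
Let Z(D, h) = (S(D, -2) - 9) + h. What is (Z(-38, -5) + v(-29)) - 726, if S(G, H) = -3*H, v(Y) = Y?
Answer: -763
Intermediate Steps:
Z(D, h) = -3 + h (Z(D, h) = (-3*(-2) - 9) + h = (6 - 9) + h = -3 + h)
(Z(-38, -5) + v(-29)) - 726 = ((-3 - 5) - 29) - 726 = (-8 - 29) - 726 = -37 - 726 = -763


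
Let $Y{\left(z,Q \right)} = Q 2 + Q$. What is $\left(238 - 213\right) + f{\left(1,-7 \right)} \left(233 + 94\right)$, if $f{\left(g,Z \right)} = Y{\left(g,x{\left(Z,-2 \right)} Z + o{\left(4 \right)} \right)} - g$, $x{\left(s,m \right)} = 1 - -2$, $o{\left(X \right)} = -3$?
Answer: $-23846$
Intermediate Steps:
$x{\left(s,m \right)} = 3$ ($x{\left(s,m \right)} = 1 + 2 = 3$)
$Y{\left(z,Q \right)} = 3 Q$ ($Y{\left(z,Q \right)} = 2 Q + Q = 3 Q$)
$f{\left(g,Z \right)} = -9 - g + 9 Z$ ($f{\left(g,Z \right)} = 3 \left(3 Z - 3\right) - g = 3 \left(-3 + 3 Z\right) - g = \left(-9 + 9 Z\right) - g = -9 - g + 9 Z$)
$\left(238 - 213\right) + f{\left(1,-7 \right)} \left(233 + 94\right) = \left(238 - 213\right) + \left(-9 - 1 + 9 \left(-7\right)\right) \left(233 + 94\right) = 25 + \left(-9 - 1 - 63\right) 327 = 25 - 23871 = -23846$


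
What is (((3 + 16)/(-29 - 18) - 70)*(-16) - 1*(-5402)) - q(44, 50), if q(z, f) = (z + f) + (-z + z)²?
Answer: 302420/47 ≈ 6434.5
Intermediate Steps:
q(z, f) = f + z (q(z, f) = (f + z) + 0² = (f + z) + 0 = f + z)
(((3 + 16)/(-29 - 18) - 70)*(-16) - 1*(-5402)) - q(44, 50) = (((3 + 16)/(-29 - 18) - 70)*(-16) - 1*(-5402)) - (50 + 44) = ((19/(-47) - 70)*(-16) + 5402) - 1*94 = ((19*(-1/47) - 70)*(-16) + 5402) - 94 = ((-19/47 - 70)*(-16) + 5402) - 94 = (-3309/47*(-16) + 5402) - 94 = (52944/47 + 5402) - 94 = 306838/47 - 94 = 302420/47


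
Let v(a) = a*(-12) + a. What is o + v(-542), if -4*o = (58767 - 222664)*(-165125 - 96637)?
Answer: -21450991333/2 ≈ -1.0725e+10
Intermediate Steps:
v(a) = -11*a (v(a) = -12*a + a = -11*a)
o = -21451003257/2 (o = -(58767 - 222664)*(-165125 - 96637)/4 = -(-163897)*(-261762)/4 = -1/4*42902006514 = -21451003257/2 ≈ -1.0726e+10)
o + v(-542) = -21451003257/2 - 11*(-542) = -21451003257/2 + 5962 = -21450991333/2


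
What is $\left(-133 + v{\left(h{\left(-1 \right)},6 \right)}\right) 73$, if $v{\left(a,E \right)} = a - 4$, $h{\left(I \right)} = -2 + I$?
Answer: $-10220$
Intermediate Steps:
$v{\left(a,E \right)} = -4 + a$ ($v{\left(a,E \right)} = a - 4 = -4 + a$)
$\left(-133 + v{\left(h{\left(-1 \right)},6 \right)}\right) 73 = \left(-133 - 7\right) 73 = \left(-140\right) 73 = -10220$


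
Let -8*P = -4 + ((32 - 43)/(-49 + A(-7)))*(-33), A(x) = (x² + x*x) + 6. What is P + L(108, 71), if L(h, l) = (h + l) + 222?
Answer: 16027/40 ≈ 400.67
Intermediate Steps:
A(x) = 6 + 2*x² (A(x) = (x² + x²) + 6 = 2*x² + 6 = 6 + 2*x²)
L(h, l) = 222 + h + l
P = -13/40 (P = -(-4 + ((32 - 43)/(-49 + (6 + 2*(-7)²)))*(-33))/8 = -(-4 - 11/(-49 + (6 + 2*49))*(-33))/8 = -(-4 - 11/(-49 + (6 + 98))*(-33))/8 = -(-4 - 11/(-49 + 104)*(-33))/8 = -(-4 - 11/55*(-33))/8 = -(-4 - 11*1/55*(-33))/8 = -(-4 - ⅕*(-33))/8 = -(-4 + 33/5)/8 = -⅛*13/5 = -13/40 ≈ -0.32500)
P + L(108, 71) = -13/40 + (222 + 108 + 71) = -13/40 + 401 = 16027/40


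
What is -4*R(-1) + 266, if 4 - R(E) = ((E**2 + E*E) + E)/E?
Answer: 246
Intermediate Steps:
R(E) = 4 - (E + 2*E**2)/E (R(E) = 4 - ((E**2 + E*E) + E)/E = 4 - ((E**2 + E**2) + E)/E = 4 - (2*E**2 + E)/E = 4 - (E + 2*E**2)/E)
-4*R(-1) + 266 = -4*(3 - 2*(-1)) + 266 = -4*(3 + 2) + 266 = -4*5 + 266 = -20 + 266 = 246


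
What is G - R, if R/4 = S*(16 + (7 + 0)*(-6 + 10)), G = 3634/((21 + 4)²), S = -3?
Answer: 333634/625 ≈ 533.81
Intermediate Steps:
G = 3634/625 (G = 3634/(25²) = 3634/625 ≈ 5.8144)
R = -528 (R = 4*(-3*(16 + (7 + 0)*(-6 + 10))) = 4*(-3*(16 + 7*4)) = 4*(-3*(16 + 28)) = 4*(-3*44) = 4*(-132) = -528)
G - R = 3634/625 - 1*(-528) = 3634/625 + 528 = 333634/625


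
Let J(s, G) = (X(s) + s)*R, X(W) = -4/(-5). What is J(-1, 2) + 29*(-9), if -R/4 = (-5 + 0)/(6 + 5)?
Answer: -2875/11 ≈ -261.36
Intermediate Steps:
X(W) = ⅘ (X(W) = -4*(-⅕) = ⅘)
R = 20/11 (R = -4*(-5 + 0)/(6 + 5) = -(-20)/11 = -4*(-5/11) = 20/11 ≈ 1.8182)
J(s, G) = 16/11 + 20*s/11 (J(s, G) = (⅘ + s)*(20/11) = 16/11 + 20*s/11)
J(-1, 2) + 29*(-9) = (16/11 + (20/11)*(-1)) + 29*(-9) = (16/11 - 20/11) - 261 = -4/11 - 261 = -2875/11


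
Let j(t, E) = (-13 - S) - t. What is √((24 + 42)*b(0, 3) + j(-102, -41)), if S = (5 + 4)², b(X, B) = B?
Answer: √206 ≈ 14.353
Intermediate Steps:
S = 81 (S = 9² = 81)
j(t, E) = -94 - t (j(t, E) = (-13 - 1*81) - t = (-13 - 81) - t = -94 - t)
√((24 + 42)*b(0, 3) + j(-102, -41)) = √((24 + 42)*3 + (-94 - 1*(-102))) = √(66*3 + (-94 + 102)) = √(198 + 8) = √206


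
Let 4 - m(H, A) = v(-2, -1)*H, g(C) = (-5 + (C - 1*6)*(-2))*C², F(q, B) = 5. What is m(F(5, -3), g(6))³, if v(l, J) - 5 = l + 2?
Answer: -9261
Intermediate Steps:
g(C) = C²*(7 - 2*C) (g(C) = (-5 + (C - 6)*(-2))*C² = (-5 + (-6 + C)*(-2))*C² = (-5 + (12 - 2*C))*C² = (7 - 2*C)*C² = C²*(7 - 2*C))
v(l, J) = 7 + l (v(l, J) = 5 + (l + 2) = 5 + (2 + l) = 7 + l)
m(H, A) = 4 - 5*H (m(H, A) = 4 - (7 - 2)*H = 4 - 5*H)
m(F(5, -3), g(6))³ = (4 - 5*5)³ = (4 - 25)³ = (-21)³ = -9261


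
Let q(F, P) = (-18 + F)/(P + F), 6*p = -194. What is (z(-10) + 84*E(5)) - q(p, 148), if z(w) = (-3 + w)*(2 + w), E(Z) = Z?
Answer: 181979/347 ≈ 524.44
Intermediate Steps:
p = -97/3 (p = (⅙)*(-194) = -97/3 ≈ -32.333)
q(F, P) = (-18 + F)/(F + P)
(z(-10) + 84*E(5)) - q(p, 148) = ((-6 + (-10)² - 1*(-10)) + 84*5) - (-18 - 97/3)/(-97/3 + 148) = ((-6 + 100 + 10) + 420) - (-151)/(347/3*3) = (104 + 420) - 3*(-151)/(347*3) = 524 - 1*(-151/347) = 524 + 151/347 = 181979/347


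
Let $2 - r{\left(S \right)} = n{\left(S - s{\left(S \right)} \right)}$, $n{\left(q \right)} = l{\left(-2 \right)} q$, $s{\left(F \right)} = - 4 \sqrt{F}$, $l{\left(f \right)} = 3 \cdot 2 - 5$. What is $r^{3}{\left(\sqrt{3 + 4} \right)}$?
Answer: $- \left(-2 + \sqrt{7} + 4 \sqrt[4]{7}\right)^{3} \approx -365.84$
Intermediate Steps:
$l{\left(f \right)} = 1$ ($l{\left(f \right)} = 6 - 5 = 1$)
$n{\left(q \right)} = q$ ($n{\left(q \right)} = 1 q = q$)
$r{\left(S \right)} = 2 - S - 4 \sqrt{S}$ ($r{\left(S \right)} = 2 - \left(S - - 4 \sqrt{S}\right) = 2 - \left(S + 4 \sqrt{S}\right) = 2 - S - 4 \sqrt{S}$)
$r^{3}{\left(\sqrt{3 + 4} \right)} = \left(2 - \sqrt{3 + 4} - 4 \sqrt{\sqrt{3 + 4}}\right)^{3} = \left(2 - \sqrt{7} - 4 \sqrt{\sqrt{7}}\right)^{3} = \left(2 - \sqrt{7} - 4 \sqrt[4]{7}\right)^{3}$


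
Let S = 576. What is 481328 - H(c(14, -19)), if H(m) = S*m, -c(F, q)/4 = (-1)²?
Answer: 483632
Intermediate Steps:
c(F, q) = -4 (c(F, q) = -4*(-1)² = -4*1 = -4)
H(m) = 576*m
481328 - H(c(14, -19)) = 481328 - 576*(-4) = 481328 - 1*(-2304) = 481328 + 2304 = 483632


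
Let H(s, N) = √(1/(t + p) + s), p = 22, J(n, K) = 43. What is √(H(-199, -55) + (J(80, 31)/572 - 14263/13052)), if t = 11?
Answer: √(-11798926425 + 2459496039*I*√4422)/107679 ≈ 2.5617 + 2.7532*I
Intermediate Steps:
H(s, N) = √(1/33 + s) (H(s, N) = √(1/(11 + 22) + s) = √(1/33 + s))
√(H(-199, -55) + (J(80, 31)/572 - 14263/13052)) = √(√(33 + 1089*(-199))/33 + (43/572 - 14263/13052)) = √(√(33 - 216711)/33 + (43*(1/572) - 14263*1/13052)) = √(√(-216678)/33 + (43/572 - 14263/13052)) = √((7*I*√4422)/33 - 36525/35893) = √(7*I*√4422/33 - 36525/35893) = √(-36525/35893 + 7*I*√4422/33)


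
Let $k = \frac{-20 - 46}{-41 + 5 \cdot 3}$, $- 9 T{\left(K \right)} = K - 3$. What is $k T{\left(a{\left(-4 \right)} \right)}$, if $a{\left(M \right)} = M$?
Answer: $\frac{77}{39} \approx 1.9744$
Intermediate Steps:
$T{\left(K \right)} = \frac{1}{3} - \frac{K}{9}$ ($T{\left(K \right)} = - \frac{K - 3}{9} = - \frac{-3 + K}{9} = \frac{1}{3} - \frac{K}{9}$)
$k = \frac{33}{13}$ ($k = - \frac{66}{-41 + 15} = - \frac{66}{-26} = \left(-66\right) \left(- \frac{1}{26}\right) = \frac{33}{13} \approx 2.5385$)
$k T{\left(a{\left(-4 \right)} \right)} = \frac{33 \left(\frac{1}{3} - - \frac{4}{9}\right)}{13} = \frac{33 \left(\frac{1}{3} + \frac{4}{9}\right)}{13} = \frac{33}{13} \cdot \frac{7}{9} = \frac{77}{39}$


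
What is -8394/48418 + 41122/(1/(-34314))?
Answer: -34160359000569/24209 ≈ -1.4111e+9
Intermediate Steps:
-8394/48418 + 41122/(1/(-34314)) = -8394*1/48418 + 41122/(-1/34314) = -4197/24209 + 41122*(-34314) = -4197/24209 - 1411060308 = -34160359000569/24209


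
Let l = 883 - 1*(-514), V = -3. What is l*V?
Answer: -4191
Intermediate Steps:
l = 1397 (l = 883 + 514 = 1397)
l*V = 1397*(-3) = -4191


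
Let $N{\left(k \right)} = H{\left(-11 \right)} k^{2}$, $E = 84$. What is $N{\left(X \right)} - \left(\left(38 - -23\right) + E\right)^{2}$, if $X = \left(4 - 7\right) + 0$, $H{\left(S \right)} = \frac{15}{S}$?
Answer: $- \frac{231410}{11} \approx -21037.0$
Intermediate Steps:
$X = -3$ ($X = -3 + 0 = -3$)
$N{\left(k \right)} = - \frac{15 k^{2}}{11}$ ($N{\left(k \right)} = \frac{15}{-11} k^{2} = 15 \left(- \frac{1}{11}\right) k^{2} = - \frac{15 k^{2}}{11}$)
$N{\left(X \right)} - \left(\left(38 - -23\right) + E\right)^{2} = - \frac{15 \left(-3\right)^{2}}{11} - \left(\left(38 - -23\right) + 84\right)^{2} = \left(- \frac{15}{11}\right) 9 - \left(\left(38 + 23\right) + 84\right)^{2} = - \frac{135}{11} - \left(61 + 84\right)^{2} = - \frac{135}{11} - 145^{2} = - \frac{135}{11} - 21025 = - \frac{231410}{11}$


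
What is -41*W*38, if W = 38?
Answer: -59204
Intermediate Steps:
-41*W*38 = -41*38*38 = -1558*38 = -59204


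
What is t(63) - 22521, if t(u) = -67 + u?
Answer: -22525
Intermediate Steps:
t(63) - 22521 = (-67 + 63) - 22521 = -4 - 22521 = -22525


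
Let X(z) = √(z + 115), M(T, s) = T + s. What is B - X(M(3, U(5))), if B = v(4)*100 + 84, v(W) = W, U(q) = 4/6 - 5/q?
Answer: 484 - √1059/3 ≈ 473.15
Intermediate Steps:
U(q) = ⅔ - 5/q (U(q) = 4*(⅙) - 5/q = ⅔ - 5/q)
X(z) = √(115 + z)
B = 484 (B = 4*100 + 84 = 400 + 84 = 484)
B - X(M(3, U(5))) = 484 - √(115 + (3 + (⅔ - 5/5))) = 484 - √(115 + (3 + (⅔ - 5*⅕))) = 484 - √(115 + (3 + (⅔ - 1))) = 484 - √(115 + (3 - ⅓)) = 484 - √(115 + 8/3) = 484 - √(353/3) = 484 - √1059/3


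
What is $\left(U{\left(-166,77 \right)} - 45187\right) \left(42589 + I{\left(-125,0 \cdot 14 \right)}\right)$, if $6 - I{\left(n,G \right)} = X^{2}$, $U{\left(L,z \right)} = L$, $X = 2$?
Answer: $-1931629623$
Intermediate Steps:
$I{\left(n,G \right)} = 2$ ($I{\left(n,G \right)} = 6 - 2^{2} = 6 - 4 = 2$)
$\left(U{\left(-166,77 \right)} - 45187\right) \left(42589 + I{\left(-125,0 \cdot 14 \right)}\right) = \left(-166 - 45187\right) \left(42589 + 2\right) = \left(-45353\right) 42591 = -1931629623$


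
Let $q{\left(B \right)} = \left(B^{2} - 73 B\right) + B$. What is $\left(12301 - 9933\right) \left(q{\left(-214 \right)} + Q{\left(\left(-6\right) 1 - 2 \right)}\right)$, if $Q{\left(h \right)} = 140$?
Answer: $145262592$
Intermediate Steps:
$q{\left(B \right)} = B^{2} - 72 B$
$\left(12301 - 9933\right) \left(q{\left(-214 \right)} + Q{\left(\left(-6\right) 1 - 2 \right)}\right) = \left(12301 - 9933\right) \left(- 214 \left(-72 - 214\right) + 140\right) = 2368 \left(\left(-214\right) \left(-286\right) + 140\right) = 2368 \left(61204 + 140\right) = 2368 \cdot 61344 = 145262592$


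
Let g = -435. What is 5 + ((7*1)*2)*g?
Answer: -6085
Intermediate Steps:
5 + ((7*1)*2)*g = 5 + ((7*1)*2)*(-435) = 5 + (7*2)*(-435) = 5 + 14*(-435) = 5 - 6090 = -6085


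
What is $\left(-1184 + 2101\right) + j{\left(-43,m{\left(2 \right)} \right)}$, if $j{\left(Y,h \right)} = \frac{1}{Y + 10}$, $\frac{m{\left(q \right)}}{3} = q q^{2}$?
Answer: $\frac{30260}{33} \approx 916.97$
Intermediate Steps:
$m{\left(q \right)} = 3 q^{3}$ ($m{\left(q \right)} = 3 q q^{2} = 3 q^{3}$)
$j{\left(Y,h \right)} = \frac{1}{10 + Y}$
$\left(-1184 + 2101\right) + j{\left(-43,m{\left(2 \right)} \right)} = \left(-1184 + 2101\right) + \frac{1}{10 - 43} = 917 + \frac{1}{-33} = 917 - \frac{1}{33} = \frac{30260}{33}$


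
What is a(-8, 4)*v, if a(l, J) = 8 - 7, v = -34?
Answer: -34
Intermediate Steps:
a(l, J) = 1
a(-8, 4)*v = 1*(-34) = -34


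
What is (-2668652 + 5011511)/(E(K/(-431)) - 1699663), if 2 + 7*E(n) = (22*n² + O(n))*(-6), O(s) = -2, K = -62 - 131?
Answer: -1015494271631/736706916353 ≈ -1.3784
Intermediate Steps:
K = -193
E(n) = 10/7 - 132*n²/7 (E(n) = -2/7 + ((22*n² - 2)*(-6))/7 = -2/7 + ((-2 + 22*n²)*(-6))/7 = -2/7 + (12 - 132*n²)/7 = -2/7 + (12/7 - 132*n²/7) = 10/7 - 132*n²/7)
(-2668652 + 5011511)/(E(K/(-431)) - 1699663) = (-2668652 + 5011511)/((10/7 - 132*(-193/(-431))²/7) - 1699663) = 2342859/((10/7 - 132*(-193*(-1/431))²/7) - 1699663) = 2342859/((10/7 - 132*(193/431)²/7) - 1699663) = 2342859/((10/7 - 132/7*37249/185761) - 1699663) = 2342859/((10/7 - 4916868/1300327) - 1699663) = 2342859/(-3059258/1300327 - 1699663) = 2342859/(-2210120749059/1300327) = 2342859*(-1300327/2210120749059) = -1015494271631/736706916353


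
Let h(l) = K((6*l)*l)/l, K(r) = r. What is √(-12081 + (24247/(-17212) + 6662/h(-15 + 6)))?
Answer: I*√73223959322865/77454 ≈ 110.48*I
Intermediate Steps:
h(l) = 6*l (h(l) = ((6*l)*l)/l = (6*l²)/l = 6*l)
√(-12081 + (24247/(-17212) + 6662/h(-15 + 6))) = √(-12081 + (24247/(-17212) + 6662/((6*(-15 + 6))))) = √(-12081 + (24247*(-1/17212) + 6662/((6*(-9))))) = √(-12081 + (-24247/17212 + 6662/(-54))) = √(-12081 + (-24247/17212 + 6662*(-1/54))) = √(-12081 + (-24247/17212 - 3331/27)) = √(-12081 - 57987841/464724) = √(-5672318485/464724) = I*√73223959322865/77454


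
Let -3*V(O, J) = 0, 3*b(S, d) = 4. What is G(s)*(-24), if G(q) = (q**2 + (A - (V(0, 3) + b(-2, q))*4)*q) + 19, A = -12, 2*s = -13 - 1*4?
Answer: -5726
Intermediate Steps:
s = -17/2 (s = (-13 - 1*4)/2 = (-13 - 4)/2 = (1/2)*(-17) = -17/2 ≈ -8.5000)
b(S, d) = 4/3 (b(S, d) = (1/3)*4 = 4/3)
V(O, J) = 0 (V(O, J) = -1/3*0 = 0)
G(q) = 19 + q**2 - 52*q/3 (G(q) = (q**2 + (-12 - (0 + 4/3)*4)*q) + 19 = (q**2 + (-12 - 4*4/3)*q) + 19 = (q**2 + (-12 - 1*16/3)*q) + 19 = (q**2 + (-12 - 16/3)*q) + 19 = (q**2 - 52*q/3) + 19 = 19 + q**2 - 52*q/3)
G(s)*(-24) = (19 + (-17/2)**2 - 52/3*(-17/2))*(-24) = (19 + 289/4 + 442/3)*(-24) = (2863/12)*(-24) = -5726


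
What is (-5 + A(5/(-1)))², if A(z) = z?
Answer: 100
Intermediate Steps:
(-5 + A(5/(-1)))² = (-5 + 5/(-1))² = (-5 + 5*(-1))² = (-5 - 5)² = (-10)² = 100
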